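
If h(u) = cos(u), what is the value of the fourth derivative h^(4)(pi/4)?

The coefficient of (u - pi/4)^4 in the expansion is sqrt(2)/48, so h^(4)(pi/4) = 4! * (sqrt(2)/48) = sqrt(2)/2.

sqrt(2)/2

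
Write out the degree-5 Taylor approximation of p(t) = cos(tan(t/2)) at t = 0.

-7*t^4/384 - t^2/8 + 1

Let u equal the inner series; expand the outer function in u and truncate.
[t^0] = 1;  [t^1] = 0;  [t^2] = -1/8;  [t^3] = 0;  [t^4] = -7/384;  [t^5] = 0.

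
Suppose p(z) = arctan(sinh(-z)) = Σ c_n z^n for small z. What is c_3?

Compose series: expand the inner function first, then feed it into the outer expansion.
p(0) = 0
p′(0) = -1
p′′(0) = 0
p′′′(0) = 1
So c_3 = p′′′(0)/3! = 1/6.

1/6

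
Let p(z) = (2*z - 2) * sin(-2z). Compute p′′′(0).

-16

Multiply each power in the prefactor through the base expansion.
The coefficient of z^3 in the expansion is -8/3, so p′′′(0) = 3! * (-8/3) = -16.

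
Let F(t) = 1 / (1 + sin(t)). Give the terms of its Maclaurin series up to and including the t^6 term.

Write 1/(1+u) = 1 - u + u^2 - u^3 + ... and substitute the series for u.
F(0) = 1
F′(0) = -1
F′′(0) = 2
F′′′(0) = -5
F^(4)(0) = 16
F^(5)(0) = -61
F^(6)(0) = 272

17*t^6/45 - 61*t^5/120 + 2*t^4/3 - 5*t^3/6 + t^2 - t + 1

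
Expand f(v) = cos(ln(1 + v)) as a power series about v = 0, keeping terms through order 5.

v^5/3 - 5*v^4/12 + v^3/2 - v^2/2 + 1

Plug the Maclaurin series of the inner function into that of the outer and collect terms.
[v^0] = 1;  [v^1] = 0;  [v^2] = -1/2;  [v^3] = 1/2;  [v^4] = -5/12;  [v^5] = 1/3.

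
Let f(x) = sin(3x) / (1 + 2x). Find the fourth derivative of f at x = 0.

Multiply the two series term by term and collect like powers.
The coefficient of x^4 in the expansion is -15, so f^(4)(0) = 4! * (-15) = -360.

-360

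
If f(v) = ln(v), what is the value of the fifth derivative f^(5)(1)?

24

Apply the Taylor formula c_k = f^(k)(a)/k!.
From the series, [(v - 1)^5] f = 1/5; multiply by 5! = 120 to get 24.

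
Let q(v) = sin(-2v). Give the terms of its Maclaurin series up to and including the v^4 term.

4*v^3/3 - 2*v

[v^0] = 0;  [v^1] = -2;  [v^2] = 0;  [v^3] = 4/3;  [v^4] = 0.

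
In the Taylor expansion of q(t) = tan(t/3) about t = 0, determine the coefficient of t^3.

1/81

q(0) = 0
q′(0) = 1/3
q′′(0) = 0
q′′′(0) = 2/27
Then c_k = q^(k)(0)/k! gives each Taylor coefficient.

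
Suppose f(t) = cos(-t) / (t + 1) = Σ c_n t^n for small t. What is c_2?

1/2

Multiply the numerator's expansion by the denominator's geometric series.
[t^0] = 1;  [t^1] = -1;  [t^2] = 1/2.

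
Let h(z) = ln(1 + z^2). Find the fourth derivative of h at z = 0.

-12

Compute the successive derivatives at the expansion point and divide by k!.
The coefficient of z^4 in the expansion is -1/2, so h^(4)(0) = 4! * (-1/2) = -12.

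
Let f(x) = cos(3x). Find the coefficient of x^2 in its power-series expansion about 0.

-9/2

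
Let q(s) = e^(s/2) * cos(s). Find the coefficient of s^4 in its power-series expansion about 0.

-7/384

Multiply the two series term by term and collect like powers.
q(0) = 1
q′(0) = 1/2
q′′(0) = -3/4
q′′′(0) = -11/8
q^(4)(0) = -7/16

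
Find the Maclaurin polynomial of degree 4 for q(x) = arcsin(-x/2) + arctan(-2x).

127*x^3/48 - 5*x/2

Combine the two series term by term.
q(0) = 0
q′(0) = -5/2
q′′(0) = 0
q′′′(0) = 127/8
q^(4)(0) = 0
Dividing each by k! gives the coefficients c_0, ..., c_4.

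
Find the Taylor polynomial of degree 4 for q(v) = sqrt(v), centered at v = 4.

-5*(v - 4)^4/16384 + (v - 4)^3/512 - (v - 4)^2/64 + (v - 4)/4 + 2

Use the known series and substitute for the argument.
[(v - 4)^0] = 2;  [(v - 4)^1] = 1/4;  [(v - 4)^2] = -1/64;  [(v - 4)^3] = 1/512;  [(v - 4)^4] = -5/16384.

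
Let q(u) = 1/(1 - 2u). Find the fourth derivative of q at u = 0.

From the series, [u^4] q = 16; multiply by 4! = 24 to get 384.

384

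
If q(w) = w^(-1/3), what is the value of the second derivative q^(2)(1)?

4/9

Compute the successive derivatives at the expansion point and divide by k!.
The coefficient of (w - 1)^2 in the expansion is 2/9, so q′′(1) = 2! * (2/9) = 4/9.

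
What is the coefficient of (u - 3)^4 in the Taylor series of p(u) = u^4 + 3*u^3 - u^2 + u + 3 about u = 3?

p(3) = 159
p′(3) = 184
p′′(3) = 160
p′′′(3) = 90
p^(4)(3) = 24
Then c_k = p^(k)(3)/k! gives each Taylor coefficient.

1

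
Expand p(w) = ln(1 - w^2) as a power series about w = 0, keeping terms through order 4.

-w^4/2 - w^2

Apply the Taylor formula c_k = f^(k)(a)/k!.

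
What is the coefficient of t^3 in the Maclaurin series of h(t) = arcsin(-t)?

-1/6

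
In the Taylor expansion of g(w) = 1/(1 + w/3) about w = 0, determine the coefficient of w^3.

Compute the successive derivatives at the expansion point and divide by k!.
g(0) = 1
g′(0) = -1/3
g′′(0) = 2/9
g′′′(0) = -2/9
So c_3 = g′′′(0)/3! = -1/27.

-1/27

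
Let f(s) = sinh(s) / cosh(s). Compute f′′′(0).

Invert the denominator's series and multiply.
From the series, [s^3] f = -1/3; multiply by 3! = 6 to get -2.

-2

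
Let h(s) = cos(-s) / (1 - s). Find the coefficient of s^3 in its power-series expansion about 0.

Multiply the numerator's expansion by the denominator's geometric series.
h(0) = 1
h′(0) = 1
h′′(0) = 1
h′′′(0) = 3
So c_3 = h′′′(0)/3! = 1/2.

1/2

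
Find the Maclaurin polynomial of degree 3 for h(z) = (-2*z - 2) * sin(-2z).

Multiply each power in the prefactor through the base expansion.
h(0) = 0
h′(0) = 4
h′′(0) = 8
h′′′(0) = -16
Then c_k = h^(k)(0)/k! gives each Taylor coefficient.

-8*z^3/3 + 4*z^2 + 4*z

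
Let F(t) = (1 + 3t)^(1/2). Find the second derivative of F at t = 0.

The coefficient of t^2 in the expansion is -9/8, so F′′(0) = 2! * (-9/8) = -9/4.

-9/4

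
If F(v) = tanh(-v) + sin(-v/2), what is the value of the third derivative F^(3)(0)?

17/8

Expand each term separately and add.
The coefficient of v^3 in the expansion is 17/48, so F′′′(0) = 3! * (17/48) = 17/8.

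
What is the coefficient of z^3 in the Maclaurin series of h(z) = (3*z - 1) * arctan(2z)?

Multiply each power in the prefactor through the base expansion.
h(0) = 0
h′(0) = -2
h′′(0) = 12
h′′′(0) = 16
So c_3 = h′′′(0)/3! = 8/3.

8/3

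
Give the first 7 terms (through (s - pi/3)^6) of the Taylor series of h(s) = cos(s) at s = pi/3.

-(s - pi/3)^6/1440 - sqrt(3)*(s - pi/3)^5/240 + (s - pi/3)^4/48 + sqrt(3)*(s - pi/3)^3/12 - (s - pi/3)^2/4 - sqrt(3)*(s - pi/3)/2 + 1/2

Compute the successive derivatives at the expansion point and divide by k!.
[(s - pi/3)^0] = 1/2;  [(s - pi/3)^1] = -sqrt(3)/2;  [(s - pi/3)^2] = -1/4;  [(s - pi/3)^3] = sqrt(3)/12;  [(s - pi/3)^4] = 1/48;  [(s - pi/3)^5] = -sqrt(3)/240;  [(s - pi/3)^6] = -1/1440.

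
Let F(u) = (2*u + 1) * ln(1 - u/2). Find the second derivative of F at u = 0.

Distribute the polynomial across the series and collect like powers.
From the series, [u^2] F = -9/8; multiply by 2! = 2 to get -9/4.

-9/4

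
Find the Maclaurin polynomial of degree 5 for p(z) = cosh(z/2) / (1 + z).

Write out both Maclaurin series and multiply, keeping only the needed powers.
[z^0] = 1;  [z^1] = -1;  [z^2] = 9/8;  [z^3] = -9/8;  [z^4] = 433/384;  [z^5] = -433/384.

-433*z^5/384 + 433*z^4/384 - 9*z^3/8 + 9*z^2/8 - z + 1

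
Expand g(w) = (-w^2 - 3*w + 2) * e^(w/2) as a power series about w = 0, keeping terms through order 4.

Distribute the polynomial across the series and collect like powers.

-35*w^4/192 - 5*w^3/6 - 9*w^2/4 - 2*w + 2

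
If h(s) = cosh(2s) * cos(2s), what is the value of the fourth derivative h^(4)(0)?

-64

Multiply the two series term by term and collect like powers.
The coefficient of s^4 in the expansion is -8/3, so h^(4)(0) = 4! * (-8/3) = -64.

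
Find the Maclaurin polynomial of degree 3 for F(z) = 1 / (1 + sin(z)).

-5*z^3/6 + z^2 - z + 1

Expand as Σ (-1)^k u^k with u equal to the inner function's series.
F(0) = 1
F′(0) = -1
F′′(0) = 2
F′′′(0) = -5
Then c_k = F^(k)(0)/k! gives each Taylor coefficient.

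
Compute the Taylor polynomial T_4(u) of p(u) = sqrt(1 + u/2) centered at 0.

[u^0] = 1;  [u^1] = 1/4;  [u^2] = -1/32;  [u^3] = 1/128;  [u^4] = -5/2048.

-5*u^4/2048 + u^3/128 - u^2/32 + u/4 + 1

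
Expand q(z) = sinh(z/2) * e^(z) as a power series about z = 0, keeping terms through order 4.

5*z^4/48 + 13*z^3/48 + z^2/2 + z/2

Write out both Maclaurin series and multiply, keeping only the needed powers.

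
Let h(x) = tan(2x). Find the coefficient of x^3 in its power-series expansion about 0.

Differentiate repeatedly and evaluate at the center.
h(0) = 0
h′(0) = 2
h′′(0) = 0
h′′′(0) = 16

8/3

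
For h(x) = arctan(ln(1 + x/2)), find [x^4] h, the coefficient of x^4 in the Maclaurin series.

1/64

Let u equal the inner series; expand the outer function in u and truncate.
h(0) = 0
h′(0) = 1/2
h′′(0) = -1/4
h′′′(0) = 0
h^(4)(0) = 3/8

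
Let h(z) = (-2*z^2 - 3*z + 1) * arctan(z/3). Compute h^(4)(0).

Shift and add copies of the series according to the polynomial's terms.
The coefficient of z^4 in the expansion is 1/27, so h^(4)(0) = 4! * (1/27) = 8/9.

8/9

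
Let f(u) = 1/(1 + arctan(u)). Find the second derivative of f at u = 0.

2

Compose series: expand the inner function first, then feed it into the outer expansion.
From the series, [u^2] f = 1; multiply by 2! = 2 to get 2.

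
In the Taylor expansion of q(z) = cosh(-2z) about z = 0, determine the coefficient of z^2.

2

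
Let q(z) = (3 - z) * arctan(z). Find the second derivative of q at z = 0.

Multiply each power in the prefactor through the base expansion.
From the series, [z^2] q = -1; multiply by 2! = 2 to get -2.

-2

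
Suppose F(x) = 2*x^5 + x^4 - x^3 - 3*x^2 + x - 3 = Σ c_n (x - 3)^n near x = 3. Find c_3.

F(3) = 513
F′(3) = 874
F′′(3) = 1164
F′′′(3) = 1146

191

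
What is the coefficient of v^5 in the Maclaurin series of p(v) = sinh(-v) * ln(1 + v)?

Multiply the two series term by term and collect like powers.
p(0) = 0
p′(0) = 0
p′′(0) = -2
p′′′(0) = 3
p^(4)(0) = -12
p^(5)(0) = 40

1/3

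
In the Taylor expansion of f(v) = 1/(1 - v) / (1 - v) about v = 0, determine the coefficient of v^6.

7

Expand each factor separately, then convolve coefficients.
f(0) = 1
f′(0) = 2
f′′(0) = 6
f′′′(0) = 24
f^(4)(0) = 120
f^(5)(0) = 720
f^(6)(0) = 5040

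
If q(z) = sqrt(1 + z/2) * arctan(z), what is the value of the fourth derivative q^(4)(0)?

-29/16

Take the Cauchy product of the two expansions.
The coefficient of z^4 in the expansion is -29/384, so q^(4)(0) = 4! * (-29/384) = -29/16.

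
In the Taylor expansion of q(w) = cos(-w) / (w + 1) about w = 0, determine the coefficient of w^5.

Multiply the numerator's expansion by the denominator's geometric series.
q(0) = 1
q′(0) = -1
q′′(0) = 1
q′′′(0) = -3
q^(4)(0) = 13
q^(5)(0) = -65

-13/24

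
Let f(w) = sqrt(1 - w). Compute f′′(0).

-1/4

Differentiate repeatedly and evaluate at the center.
From the series, [w^2] f = -1/8; multiply by 2! = 2 to get -1/4.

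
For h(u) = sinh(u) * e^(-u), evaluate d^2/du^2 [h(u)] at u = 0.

-2

Write out both Maclaurin series and multiply, keeping only the needed powers.
From the series, [u^2] h = -1; multiply by 2! = 2 to get -2.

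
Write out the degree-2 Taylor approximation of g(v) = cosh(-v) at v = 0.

v^2/2 + 1

g(0) = 1
g′(0) = 0
g′′(0) = 1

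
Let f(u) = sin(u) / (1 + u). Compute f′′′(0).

Expand each factor separately, then convolve coefficients.
From the series, [u^3] f = 5/6; multiply by 3! = 6 to get 5.

5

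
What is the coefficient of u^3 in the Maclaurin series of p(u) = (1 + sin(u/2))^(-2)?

Let u equal the inner series; expand the outer function in u and truncate.
[u^0] = 1;  [u^1] = -1;  [u^2] = 3/4;  [u^3] = -11/24.

-11/24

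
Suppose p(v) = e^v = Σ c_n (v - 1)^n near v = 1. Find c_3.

e/6

p(1) = e
p′(1) = e
p′′(1) = e
p′′′(1) = e
Dividing each by k! gives the coefficients c_0, ..., c_3.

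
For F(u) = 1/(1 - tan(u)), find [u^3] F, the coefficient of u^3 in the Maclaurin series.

4/3

Compose series: expand the inner function first, then feed it into the outer expansion.
F(0) = 1
F′(0) = 1
F′′(0) = 2
F′′′(0) = 8
So c_3 = F′′′(0)/3! = 4/3.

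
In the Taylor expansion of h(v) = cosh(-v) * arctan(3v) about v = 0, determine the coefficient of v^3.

Multiply the two series term by term and collect like powers.
h(0) = 0
h′(0) = 3
h′′(0) = 0
h′′′(0) = -45
The Taylor polynomial is Σ h^(k)(0)/k! · v^k.

-15/2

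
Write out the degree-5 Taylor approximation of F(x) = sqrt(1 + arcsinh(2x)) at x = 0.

43*x^5/40 + x^4/24 - x^3/6 - x^2/2 + x + 1

Substitute the inner expansion into the outer series and collect powers.
F(0) = 1
F′(0) = 1
F′′(0) = -1
F′′′(0) = -1
F^(4)(0) = 1
F^(5)(0) = 129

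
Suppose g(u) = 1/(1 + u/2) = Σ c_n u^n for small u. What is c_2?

g(0) = 1
g′(0) = -1/2
g′′(0) = 1/2
So c_2 = g′′(0)/2! = 1/4.

1/4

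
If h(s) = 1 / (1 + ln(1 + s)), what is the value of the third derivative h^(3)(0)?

-14

Write 1/(1+u) = 1 - u + u^2 - u^3 + ... and substitute the series for u.
The coefficient of s^3 in the expansion is -7/3, so h′′′(0) = 3! * (-7/3) = -14.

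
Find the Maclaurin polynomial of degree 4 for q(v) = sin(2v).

[v^0] = 0;  [v^1] = 2;  [v^2] = 0;  [v^3] = -4/3;  [v^4] = 0.

-4*v^3/3 + 2*v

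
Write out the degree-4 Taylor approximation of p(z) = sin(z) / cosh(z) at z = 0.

-2*z^3/3 + z

Write the quotient as an unknown series and match coefficients against numerator = denominator · series.
[z^0] = 0;  [z^1] = 1;  [z^2] = 0;  [z^3] = -2/3;  [z^4] = 0.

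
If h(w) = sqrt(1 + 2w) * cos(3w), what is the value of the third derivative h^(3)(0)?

Expand each factor separately, then convolve coefficients.
The coefficient of w^3 in the expansion is -4, so h′′′(0) = 3! * (-4) = -24.

-24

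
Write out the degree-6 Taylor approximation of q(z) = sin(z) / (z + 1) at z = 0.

-101*z^6/120 + 101*z^5/120 - 5*z^4/6 + 5*z^3/6 - z^2 + z

Multiply the numerator's expansion by the denominator's geometric series.
q(0) = 0
q′(0) = 1
q′′(0) = -2
q′′′(0) = 5
q^(4)(0) = -20
q^(5)(0) = 101
q^(6)(0) = -606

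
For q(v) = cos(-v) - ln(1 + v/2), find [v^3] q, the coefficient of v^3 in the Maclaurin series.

-1/24

Expand each term separately and add.
q(0) = 1
q′(0) = -1/2
q′′(0) = -3/4
q′′′(0) = -1/4
Then c_k = q^(k)(0)/k! gives each Taylor coefficient.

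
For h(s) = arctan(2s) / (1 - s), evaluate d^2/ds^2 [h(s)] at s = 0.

4

Use 1/(1 - r) = Σ r^k on the denominator, then take the Cauchy product.
The coefficient of s^2 in the expansion is 2, so h′′(0) = 2! * (2) = 4.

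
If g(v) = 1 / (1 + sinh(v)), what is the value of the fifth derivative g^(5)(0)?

-181

Expand as Σ (-1)^k u^k with u equal to the inner function's series.
The coefficient of v^5 in the expansion is -181/120, so g^(5)(0) = 5! * (-181/120) = -181.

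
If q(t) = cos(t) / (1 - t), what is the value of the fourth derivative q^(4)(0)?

13

Multiply the numerator's expansion by the denominator's geometric series.
The coefficient of t^4 in the expansion is 13/24, so q^(4)(0) = 4! * (13/24) = 13.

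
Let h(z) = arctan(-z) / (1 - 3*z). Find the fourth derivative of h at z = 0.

Expand 1/(denominator) as a geometric series and multiply by the numerator's series.
From the series, [z^4] h = -26; multiply by 4! = 24 to get -624.

-624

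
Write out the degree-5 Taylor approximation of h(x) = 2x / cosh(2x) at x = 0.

Write the quotient as an unknown series and match coefficients against numerator = denominator · series.

20*x^5/3 - 4*x^3 + 2*x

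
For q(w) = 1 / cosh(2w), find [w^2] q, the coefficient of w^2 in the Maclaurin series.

-2

Write the quotient as an unknown series and match coefficients against numerator = denominator · series.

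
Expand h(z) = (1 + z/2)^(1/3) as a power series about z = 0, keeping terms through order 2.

-z^2/36 + z/6 + 1

h(0) = 1
h′(0) = 1/6
h′′(0) = -1/18
The Taylor polynomial is Σ h^(k)(0)/k! · z^k.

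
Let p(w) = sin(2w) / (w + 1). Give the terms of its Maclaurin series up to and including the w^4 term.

Multiply the numerator's expansion by the denominator's geometric series.
p(0) = 0
p′(0) = 2
p′′(0) = -4
p′′′(0) = 4
p^(4)(0) = -16

-2*w^4/3 + 2*w^3/3 - 2*w^2 + 2*w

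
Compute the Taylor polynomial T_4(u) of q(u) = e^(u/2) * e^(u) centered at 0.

27*u^4/128 + 9*u^3/16 + 9*u^2/8 + 3*u/2 + 1

Multiply the two series term by term and collect like powers.
q(0) = 1
q′(0) = 3/2
q′′(0) = 9/4
q′′′(0) = 27/8
q^(4)(0) = 81/16
Dividing each by k! gives the coefficients c_0, ..., c_4.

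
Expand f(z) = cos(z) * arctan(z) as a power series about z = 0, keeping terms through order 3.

Write out both Maclaurin series and multiply, keeping only the needed powers.
f(0) = 0
f′(0) = 1
f′′(0) = 0
f′′′(0) = -5

-5*z^3/6 + z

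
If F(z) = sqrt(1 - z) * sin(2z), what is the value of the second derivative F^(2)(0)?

Write out both Maclaurin series and multiply, keeping only the needed powers.
From the series, [z^2] F = -1; multiply by 2! = 2 to get -2.

-2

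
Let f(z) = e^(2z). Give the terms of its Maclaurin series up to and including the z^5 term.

4*z^5/15 + 2*z^4/3 + 4*z^3/3 + 2*z^2 + 2*z + 1

f(0) = 1
f′(0) = 2
f′′(0) = 4
f′′′(0) = 8
f^(4)(0) = 16
f^(5)(0) = 32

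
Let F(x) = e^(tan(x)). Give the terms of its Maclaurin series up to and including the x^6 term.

Compose series: expand the inner function first, then feed it into the outer expansion.

59*x^6/240 + 37*x^5/120 + 3*x^4/8 + x^3/2 + x^2/2 + x + 1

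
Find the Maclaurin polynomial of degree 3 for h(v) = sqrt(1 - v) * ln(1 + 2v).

41*v^3/12 - 3*v^2 + 2*v

Expand each factor separately, then convolve coefficients.
[v^0] = 0;  [v^1] = 2;  [v^2] = -3;  [v^3] = 41/12.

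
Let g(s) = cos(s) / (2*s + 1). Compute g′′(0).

7

Use 1/(1 - r) = Σ r^k on the denominator, then take the Cauchy product.
The coefficient of s^2 in the expansion is 7/2, so g′′(0) = 2! * (7/2) = 7.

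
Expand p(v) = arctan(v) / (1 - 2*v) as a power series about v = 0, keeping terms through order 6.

Use 1/(1 - r) = Σ r^k on the denominator, then take the Cauchy product.
p(0) = 0
p′(0) = 1
p′′(0) = 4
p′′′(0) = 22
p^(4)(0) = 176
p^(5)(0) = 1784
p^(6)(0) = 21408
The Taylor polynomial is Σ p^(k)(0)/k! · v^k.

446*v^6/15 + 223*v^5/15 + 22*v^4/3 + 11*v^3/3 + 2*v^2 + v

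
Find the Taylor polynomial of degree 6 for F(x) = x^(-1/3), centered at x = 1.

Compute the successive derivatives at the expansion point and divide by k!.
[(x - 1)^0] = 1;  [(x - 1)^1] = -1/3;  [(x - 1)^2] = 2/9;  [(x - 1)^3] = -14/81;  [(x - 1)^4] = 35/243;  [(x - 1)^5] = -91/729;  [(x - 1)^6] = 728/6561.

728*(x - 1)^6/6561 - 91*(x - 1)^5/729 + 35*(x - 1)^4/243 - 14*(x - 1)^3/81 + 2*(x - 1)^2/9 - (x - 1)/3 + 1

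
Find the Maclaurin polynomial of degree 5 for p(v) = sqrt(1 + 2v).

7*v^5/8 - 5*v^4/8 + v^3/2 - v^2/2 + v + 1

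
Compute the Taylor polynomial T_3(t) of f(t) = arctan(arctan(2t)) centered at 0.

Plug the Maclaurin series of the inner function into that of the outer and collect terms.
f(0) = 0
f′(0) = 2
f′′(0) = 0
f′′′(0) = -32
The Taylor polynomial is Σ f^(k)(0)/k! · t^k.

-16*t^3/3 + 2*t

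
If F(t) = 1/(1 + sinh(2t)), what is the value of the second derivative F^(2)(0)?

Let u equal the inner series; expand the outer function in u and truncate.
From the series, [t^2] F = 4; multiply by 2! = 2 to get 8.

8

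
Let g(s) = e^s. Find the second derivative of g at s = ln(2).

2

From the series, [(s - ln(2))^2] g = 1; multiply by 2! = 2 to get 2.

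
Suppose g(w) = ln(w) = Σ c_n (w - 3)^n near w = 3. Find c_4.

-1/324

g(3) = ln(3)
g′(3) = 1/3
g′′(3) = -1/9
g′′′(3) = 2/27
g^(4)(3) = -2/27
Dividing each by k! gives the coefficients c_0, ..., c_4.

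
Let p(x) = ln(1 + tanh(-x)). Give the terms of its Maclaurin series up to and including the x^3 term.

-x^2/2 - x

Let u equal the inner series; expand the outer function in u and truncate.
p(0) = 0
p′(0) = -1
p′′(0) = -1
p′′′(0) = 0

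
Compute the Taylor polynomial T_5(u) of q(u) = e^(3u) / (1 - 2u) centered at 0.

5711*u^5/40 + 563*u^4/8 + 67*u^3/2 + 29*u^2/2 + 5*u + 1

Expand each factor separately, then convolve coefficients.
[u^0] = 1;  [u^1] = 5;  [u^2] = 29/2;  [u^3] = 67/2;  [u^4] = 563/8;  [u^5] = 5711/40.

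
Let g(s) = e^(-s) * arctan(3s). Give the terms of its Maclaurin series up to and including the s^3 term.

-15*s^3/2 - 3*s^2 + 3*s

Multiply the two series term by term and collect like powers.
g(0) = 0
g′(0) = 3
g′′(0) = -6
g′′′(0) = -45
Then c_k = g^(k)(0)/k! gives each Taylor coefficient.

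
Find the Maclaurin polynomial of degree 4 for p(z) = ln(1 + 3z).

p(0) = 0
p′(0) = 3
p′′(0) = -9
p′′′(0) = 54
p^(4)(0) = -486

-81*z^4/4 + 9*z^3 - 9*z^2/2 + 3*z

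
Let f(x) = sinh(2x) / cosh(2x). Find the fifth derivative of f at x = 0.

Divide the numerator series by the denominator series (power-series long division).
The coefficient of x^5 in the expansion is 64/15, so f^(5)(0) = 5! * (64/15) = 512.

512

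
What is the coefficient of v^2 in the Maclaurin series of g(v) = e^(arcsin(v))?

Substitute the inner expansion into the outer series and collect powers.
So c_2 = g′′(0)/2! = 1/2.

1/2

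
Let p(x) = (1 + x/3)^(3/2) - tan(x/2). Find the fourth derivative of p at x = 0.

Expand each term separately and add.
From the series, [x^4] p = 1/3456; multiply by 4! = 24 to get 1/144.

1/144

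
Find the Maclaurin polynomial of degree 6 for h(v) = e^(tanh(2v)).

Substitute the inner expansion into the outer series and collect powers.

388*v^6/45 - 4*v^5/5 - 14*v^4/3 - 4*v^3/3 + 2*v^2 + 2*v + 1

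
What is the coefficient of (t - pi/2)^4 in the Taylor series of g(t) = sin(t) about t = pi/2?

g(pi/2) = 1
g′(pi/2) = 0
g′′(pi/2) = -1
g′′′(pi/2) = 0
g^(4)(pi/2) = 1

1/24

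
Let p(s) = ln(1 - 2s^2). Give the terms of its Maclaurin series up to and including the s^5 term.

p(0) = 0
p′(0) = 0
p′′(0) = -4
p′′′(0) = 0
p^(4)(0) = -48
p^(5)(0) = 0

-2*s^4 - 2*s^2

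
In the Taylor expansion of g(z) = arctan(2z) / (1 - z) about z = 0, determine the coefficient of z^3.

-2/3

Write out both Maclaurin series and multiply, keeping only the needed powers.
g(0) = 0
g′(0) = 2
g′′(0) = 4
g′′′(0) = -4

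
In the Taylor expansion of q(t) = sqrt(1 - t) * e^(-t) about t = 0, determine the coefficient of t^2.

Write out both Maclaurin series and multiply, keeping only the needed powers.
q(0) = 1
q′(0) = -3/2
q′′(0) = 7/4
Then c_k = q^(k)(0)/k! gives each Taylor coefficient.

7/8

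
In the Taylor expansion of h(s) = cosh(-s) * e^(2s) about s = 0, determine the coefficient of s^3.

7/3

Multiply the two series term by term and collect like powers.
[s^0] = 1;  [s^1] = 2;  [s^2] = 5/2;  [s^3] = 7/3.
So c_3 = h′′′(0)/3! = 7/3.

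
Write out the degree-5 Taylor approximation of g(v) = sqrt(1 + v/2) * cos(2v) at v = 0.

Multiply the two series term by term and collect like powers.

3733*v^5/24576 + 4465*v^4/6144 - 63*v^3/128 - 65*v^2/32 + v/4 + 1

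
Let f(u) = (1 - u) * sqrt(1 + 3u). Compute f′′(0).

Multiply each power in the prefactor through the base expansion.
From the series, [u^2] f = -21/8; multiply by 2! = 2 to get -21/4.

-21/4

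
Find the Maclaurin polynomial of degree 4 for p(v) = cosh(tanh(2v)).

Plug the Maclaurin series of the inner function into that of the outer and collect terms.
p(0) = 1
p′(0) = 0
p′′(0) = 4
p′′′(0) = 0
p^(4)(0) = -112
The Taylor polynomial is Σ p^(k)(0)/k! · v^k.

-14*v^4/3 + 2*v^2 + 1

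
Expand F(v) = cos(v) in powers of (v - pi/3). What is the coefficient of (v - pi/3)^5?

F(pi/3) = 1/2
F′(pi/3) = -sqrt(3)/2
F′′(pi/3) = -1/2
F′′′(pi/3) = sqrt(3)/2
F^(4)(pi/3) = 1/2
F^(5)(pi/3) = -sqrt(3)/2
Dividing each by k! gives the coefficients c_0, ..., c_5.

-sqrt(3)/240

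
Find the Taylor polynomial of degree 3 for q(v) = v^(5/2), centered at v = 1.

5*(v - 1)^3/16 + 15*(v - 1)^2/8 + 5*(v - 1)/2 + 1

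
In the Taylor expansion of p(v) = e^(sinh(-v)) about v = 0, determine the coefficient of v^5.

-1/10

Let u equal the inner series; expand the outer function in u and truncate.
p(0) = 1
p′(0) = -1
p′′(0) = 1
p′′′(0) = -2
p^(4)(0) = 5
p^(5)(0) = -12
So c_5 = p^(5)(0)/5! = -1/10.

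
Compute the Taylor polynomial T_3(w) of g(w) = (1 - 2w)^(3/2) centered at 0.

w^3/2 + 3*w^2/2 - 3*w + 1

g(0) = 1
g′(0) = -3
g′′(0) = 3
g′′′(0) = 3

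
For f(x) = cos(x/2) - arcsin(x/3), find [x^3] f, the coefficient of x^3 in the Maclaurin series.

Combine the two series term by term.
f(0) = 1
f′(0) = -1/3
f′′(0) = -1/4
f′′′(0) = -1/27

-1/162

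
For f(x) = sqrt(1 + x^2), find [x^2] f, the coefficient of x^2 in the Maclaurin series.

1/2

f(0) = 1
f′(0) = 0
f′′(0) = 1
So c_2 = f′′(0)/2! = 1/2.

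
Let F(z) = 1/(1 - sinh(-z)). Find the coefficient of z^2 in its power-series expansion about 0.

1

Plug the Maclaurin series of the inner function into that of the outer and collect terms.
F(0) = 1
F′(0) = -1
F′′(0) = 2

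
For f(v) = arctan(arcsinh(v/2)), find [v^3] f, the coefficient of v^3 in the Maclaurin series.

-1/16

Let u equal the inner series; expand the outer function in u and truncate.
f(0) = 0
f′(0) = 1/2
f′′(0) = 0
f′′′(0) = -3/8
The Taylor polynomial is Σ f^(k)(0)/k! · v^k.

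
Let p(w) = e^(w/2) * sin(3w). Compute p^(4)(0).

Multiply the two series term by term and collect like powers.
From the series, [w^4] p = -35/16; multiply by 4! = 24 to get -105/2.

-105/2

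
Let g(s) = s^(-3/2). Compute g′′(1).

From the series, [(s - 1)^2] g = 15/8; multiply by 2! = 2 to get 15/4.

15/4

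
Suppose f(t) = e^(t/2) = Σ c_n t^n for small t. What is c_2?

Compute the successive derivatives at the expansion point and divide by k!.
f(0) = 1
f′(0) = 1/2
f′′(0) = 1/4
So c_2 = f′′(0)/2! = 1/8.

1/8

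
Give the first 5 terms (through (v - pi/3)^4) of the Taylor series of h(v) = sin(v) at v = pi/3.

sqrt(3)*(v - pi/3)^4/48 - (v - pi/3)^3/12 - sqrt(3)*(v - pi/3)^2/4 + (v - pi/3)/2 + sqrt(3)/2

[(v - pi/3)^0] = sqrt(3)/2;  [(v - pi/3)^1] = 1/2;  [(v - pi/3)^2] = -sqrt(3)/4;  [(v - pi/3)^3] = -1/12;  [(v - pi/3)^4] = sqrt(3)/48.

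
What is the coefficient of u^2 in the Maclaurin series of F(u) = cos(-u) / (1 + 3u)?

Multiply the two series term by term and collect like powers.

17/2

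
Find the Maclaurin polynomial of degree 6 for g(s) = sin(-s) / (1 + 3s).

Take the Cauchy product of the two expansions.

9541*s^6/40 - 9541*s^5/120 + 53*s^4/2 - 53*s^3/6 + 3*s^2 - s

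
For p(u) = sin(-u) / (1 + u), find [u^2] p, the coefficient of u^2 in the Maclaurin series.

Expand each factor separately, then convolve coefficients.
p(0) = 0
p′(0) = -1
p′′(0) = 2
So c_2 = p′′(0)/2! = 1.

1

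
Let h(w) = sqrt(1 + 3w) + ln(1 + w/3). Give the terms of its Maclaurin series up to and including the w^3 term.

Add the two expansions coefficient-wise.
h(0) = 1
h′(0) = 11/6
h′′(0) = -85/36
h′′′(0) = 2203/216
Then c_k = h^(k)(0)/k! gives each Taylor coefficient.

2203*w^3/1296 - 85*w^2/72 + 11*w/6 + 1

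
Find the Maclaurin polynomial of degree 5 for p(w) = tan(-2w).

-64*w^5/15 - 8*w^3/3 - 2*w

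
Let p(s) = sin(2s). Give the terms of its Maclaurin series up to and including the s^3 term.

[s^0] = 0;  [s^1] = 2;  [s^2] = 0;  [s^3] = -4/3.

-4*s^3/3 + 2*s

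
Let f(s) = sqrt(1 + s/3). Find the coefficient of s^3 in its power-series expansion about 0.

1/432

[s^0] = 1;  [s^1] = 1/6;  [s^2] = -1/72;  [s^3] = 1/432.
So c_3 = f′′′(0)/3! = 1/432.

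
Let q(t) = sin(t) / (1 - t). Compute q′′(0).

2

Multiply the two series term by term and collect like powers.
The coefficient of t^2 in the expansion is 1, so q′′(0) = 2! * (1) = 2.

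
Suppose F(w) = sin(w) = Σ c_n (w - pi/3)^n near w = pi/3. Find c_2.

-sqrt(3)/4

F(pi/3) = sqrt(3)/2
F′(pi/3) = 1/2
F′′(pi/3) = -sqrt(3)/2
So c_2 = F′′(pi/3)/2! = -sqrt(3)/4.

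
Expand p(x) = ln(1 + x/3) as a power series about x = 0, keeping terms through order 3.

p(0) = 0
p′(0) = 1/3
p′′(0) = -1/9
p′′′(0) = 2/27

x^3/81 - x^2/18 + x/3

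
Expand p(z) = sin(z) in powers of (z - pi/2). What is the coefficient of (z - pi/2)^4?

Apply the Taylor formula c_k = f^(k)(a)/k!.
p(pi/2) = 1
p′(pi/2) = 0
p′′(pi/2) = -1
p′′′(pi/2) = 0
p^(4)(pi/2) = 1
The Taylor polynomial is Σ p^(k)(pi/2)/k! · (z - pi/2)^k.

1/24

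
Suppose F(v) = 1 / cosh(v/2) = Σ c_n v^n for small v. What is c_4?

Write the quotient as an unknown series and match coefficients against numerator = denominator · series.
F(0) = 1
F′(0) = 0
F′′(0) = -1/4
F′′′(0) = 0
F^(4)(0) = 5/16

5/384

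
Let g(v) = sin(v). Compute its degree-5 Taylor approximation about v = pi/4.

Differentiate repeatedly and evaluate at the center.
[(v - pi/4)^0] = sqrt(2)/2;  [(v - pi/4)^1] = sqrt(2)/2;  [(v - pi/4)^2] = -sqrt(2)/4;  [(v - pi/4)^3] = -sqrt(2)/12;  [(v - pi/4)^4] = sqrt(2)/48;  [(v - pi/4)^5] = sqrt(2)/240.

sqrt(2)*(v - pi/4)^5/240 + sqrt(2)*(v - pi/4)^4/48 - sqrt(2)*(v - pi/4)^3/12 - sqrt(2)*(v - pi/4)^2/4 + sqrt(2)*(v - pi/4)/2 + sqrt(2)/2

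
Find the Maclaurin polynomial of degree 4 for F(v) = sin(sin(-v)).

v^3/3 - v

Let u equal the inner series; expand the outer function in u and truncate.
[v^0] = 0;  [v^1] = -1;  [v^2] = 0;  [v^3] = 1/3;  [v^4] = 0.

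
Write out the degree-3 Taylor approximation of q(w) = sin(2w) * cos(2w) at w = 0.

-16*w^3/3 + 2*w

Multiply the two series term by term and collect like powers.
q(0) = 0
q′(0) = 2
q′′(0) = 0
q′′′(0) = -32
Dividing each by k! gives the coefficients c_0, ..., c_3.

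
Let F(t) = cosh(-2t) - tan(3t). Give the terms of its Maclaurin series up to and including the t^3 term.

Add the two expansions coefficient-wise.

-9*t^3 + 2*t^2 - 3*t + 1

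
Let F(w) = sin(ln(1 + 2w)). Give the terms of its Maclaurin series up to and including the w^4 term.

4*w^3/3 - 2*w^2 + 2*w

Compose series: expand the inner function first, then feed it into the outer expansion.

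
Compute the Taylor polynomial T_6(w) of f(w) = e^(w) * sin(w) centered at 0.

Write out both Maclaurin series and multiply, keeping only the needed powers.
f(0) = 0
f′(0) = 1
f′′(0) = 2
f′′′(0) = 2
f^(4)(0) = 0
f^(5)(0) = -4
f^(6)(0) = -8
Dividing each by k! gives the coefficients c_0, ..., c_6.

-w^6/90 - w^5/30 + w^3/3 + w^2 + w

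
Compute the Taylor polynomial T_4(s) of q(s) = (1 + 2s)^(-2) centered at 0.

[s^0] = 1;  [s^1] = -4;  [s^2] = 12;  [s^3] = -32;  [s^4] = 80.

80*s^4 - 32*s^3 + 12*s^2 - 4*s + 1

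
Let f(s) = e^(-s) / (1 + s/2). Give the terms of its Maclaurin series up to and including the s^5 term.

-109*s^5/480 + 7*s^4/16 - 19*s^3/24 + 5*s^2/4 - 3*s/2 + 1

Expand each factor separately, then convolve coefficients.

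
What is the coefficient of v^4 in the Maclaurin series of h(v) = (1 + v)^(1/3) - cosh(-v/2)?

-1361/31104

Expand each term separately and add.
h(0) = 0
h′(0) = 1/3
h′′(0) = -17/36
h′′′(0) = 10/27
h^(4)(0) = -1361/1296
So c_4 = h^(4)(0)/4! = -1361/31104.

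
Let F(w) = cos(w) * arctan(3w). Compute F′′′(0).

Multiply the two series term by term and collect like powers.
From the series, [w^3] F = -21/2; multiply by 3! = 6 to get -63.

-63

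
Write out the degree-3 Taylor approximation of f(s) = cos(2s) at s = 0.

1 - 2*s^2

Apply the Taylor formula c_k = f^(k)(a)/k!.
f(0) = 1
f′(0) = 0
f′′(0) = -4
f′′′(0) = 0
The Taylor polynomial is Σ f^(k)(0)/k! · s^k.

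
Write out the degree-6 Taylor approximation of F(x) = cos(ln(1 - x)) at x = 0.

-19*x^6/72 - x^5/3 - 5*x^4/12 - x^3/2 - x^2/2 + 1

Let u equal the inner series; expand the outer function in u and truncate.
[x^0] = 1;  [x^1] = 0;  [x^2] = -1/2;  [x^3] = -1/2;  [x^4] = -5/12;  [x^5] = -1/3;  [x^6] = -19/72.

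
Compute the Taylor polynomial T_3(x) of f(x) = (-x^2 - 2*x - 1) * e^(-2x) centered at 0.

-2*x^3/3 + x^2 - 1

Distribute the polynomial across the series and collect like powers.
[x^0] = -1;  [x^1] = 0;  [x^2] = 1;  [x^3] = -2/3.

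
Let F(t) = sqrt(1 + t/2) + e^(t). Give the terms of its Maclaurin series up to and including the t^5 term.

Expand each term separately and add.
F(0) = 2
F′(0) = 5/4
F′′(0) = 15/16
F′′′(0) = 67/64
F^(4)(0) = 241/256
F^(5)(0) = 1129/1024

1129*t^5/122880 + 241*t^4/6144 + 67*t^3/384 + 15*t^2/32 + 5*t/4 + 2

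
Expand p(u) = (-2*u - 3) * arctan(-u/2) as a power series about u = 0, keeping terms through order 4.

Distribute the polynomial across the series and collect like powers.
[u^0] = 0;  [u^1] = 3/2;  [u^2] = 1;  [u^3] = -1/8;  [u^4] = -1/12.

-u^4/12 - u^3/8 + u^2 + 3*u/2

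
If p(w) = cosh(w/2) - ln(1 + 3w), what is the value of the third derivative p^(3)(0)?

Combine the two series term by term.
The coefficient of w^3 in the expansion is -9, so p′′′(0) = 3! * (-9) = -54.

-54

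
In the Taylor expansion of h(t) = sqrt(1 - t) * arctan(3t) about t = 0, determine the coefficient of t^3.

Write out both Maclaurin series and multiply, keeping only the needed powers.
[t^0] = 0;  [t^1] = 3;  [t^2] = -3/2;  [t^3] = -75/8.
So c_3 = h′′′(0)/3! = -75/8.

-75/8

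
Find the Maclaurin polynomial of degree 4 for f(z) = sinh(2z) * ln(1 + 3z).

22*z^4 - 9*z^3 + 6*z^2

Expand each factor separately, then convolve coefficients.
[z^0] = 0;  [z^1] = 0;  [z^2] = 6;  [z^3] = -9;  [z^4] = 22.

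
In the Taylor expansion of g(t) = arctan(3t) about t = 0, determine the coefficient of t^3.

-9

Compute the successive derivatives at the expansion point and divide by k!.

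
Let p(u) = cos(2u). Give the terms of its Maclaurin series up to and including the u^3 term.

1 - 2*u^2

p(0) = 1
p′(0) = 0
p′′(0) = -4
p′′′(0) = 0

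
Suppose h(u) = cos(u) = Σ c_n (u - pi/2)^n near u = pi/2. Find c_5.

-1/120

h(pi/2) = 0
h′(pi/2) = -1
h′′(pi/2) = 0
h′′′(pi/2) = 1
h^(4)(pi/2) = 0
h^(5)(pi/2) = -1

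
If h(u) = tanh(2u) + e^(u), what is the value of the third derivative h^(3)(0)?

-15

Add the two expansions coefficient-wise.
From the series, [u^3] h = -5/2; multiply by 3! = 6 to get -15.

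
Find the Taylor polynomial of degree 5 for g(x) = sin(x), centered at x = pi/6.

sqrt(3)*(x - pi/6)^5/240 + (x - pi/6)^4/48 - sqrt(3)*(x - pi/6)^3/12 - (x - pi/6)^2/4 + sqrt(3)*(x - pi/6)/2 + 1/2

Apply the Taylor formula c_k = f^(k)(a)/k!.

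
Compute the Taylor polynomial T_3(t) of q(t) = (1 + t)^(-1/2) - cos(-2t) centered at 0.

Add the two expansions coefficient-wise.
q(0) = 0
q′(0) = -1/2
q′′(0) = 19/4
q′′′(0) = -15/8
Then c_k = q^(k)(0)/k! gives each Taylor coefficient.

-5*t^3/16 + 19*t^2/8 - t/2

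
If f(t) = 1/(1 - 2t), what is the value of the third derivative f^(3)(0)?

Use the known series and substitute for the argument.
The coefficient of t^3 in the expansion is 8, so f′′′(0) = 3! * (8) = 48.

48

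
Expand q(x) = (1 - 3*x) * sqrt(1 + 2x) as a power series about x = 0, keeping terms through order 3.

Multiply each power in the prefactor through the base expansion.

2*x^3 - 7*x^2/2 - 2*x + 1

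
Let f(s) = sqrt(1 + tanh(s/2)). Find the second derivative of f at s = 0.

Let u equal the inner series; expand the outer function in u and truncate.
The coefficient of s^2 in the expansion is -1/32, so f′′(0) = 2! * (-1/32) = -1/16.

-1/16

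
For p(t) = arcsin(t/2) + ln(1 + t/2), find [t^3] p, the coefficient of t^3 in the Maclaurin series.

1/16

Add the two expansions coefficient-wise.
p(0) = 0
p′(0) = 1
p′′(0) = -1/4
p′′′(0) = 3/8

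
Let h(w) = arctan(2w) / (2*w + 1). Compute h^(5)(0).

Expand 1/(denominator) as a geometric series and multiply by the numerator's series.
The coefficient of w^5 in the expansion is 416/15, so h^(5)(0) = 5! * (416/15) = 3328.

3328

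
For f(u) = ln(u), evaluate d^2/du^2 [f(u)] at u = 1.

From the series, [(u - 1)^2] f = -1/2; multiply by 2! = 2 to get -1.

-1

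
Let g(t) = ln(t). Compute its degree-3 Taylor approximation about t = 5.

(t - 5)^3/375 - (t - 5)^2/50 + (t - 5)/5 + ln(5)

[(t - 5)^0] = ln(5);  [(t - 5)^1] = 1/5;  [(t - 5)^2] = -1/50;  [(t - 5)^3] = 1/375.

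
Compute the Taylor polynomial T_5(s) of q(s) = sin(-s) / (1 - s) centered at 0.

Use 1/(1 - r) = Σ r^k on the denominator, then take the Cauchy product.
[s^0] = 0;  [s^1] = -1;  [s^2] = -1;  [s^3] = -5/6;  [s^4] = -5/6;  [s^5] = -101/120.

-101*s^5/120 - 5*s^4/6 - 5*s^3/6 - s^2 - s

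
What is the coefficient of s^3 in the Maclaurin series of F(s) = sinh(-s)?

-1/6

F(0) = 0
F′(0) = -1
F′′(0) = 0
F′′′(0) = -1
So c_3 = F′′′(0)/3! = -1/6.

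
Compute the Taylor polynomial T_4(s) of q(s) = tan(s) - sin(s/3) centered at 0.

Expand each term separately and add.
q(0) = 0
q′(0) = 2/3
q′′(0) = 0
q′′′(0) = 55/27
q^(4)(0) = 0
Dividing each by k! gives the coefficients c_0, ..., c_4.

55*s^3/162 + 2*s/3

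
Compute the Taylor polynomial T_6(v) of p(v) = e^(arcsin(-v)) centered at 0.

Compose series: expand the inner function first, then feed it into the outer expansion.
p(0) = 1
p′(0) = -1
p′′(0) = 1
p′′′(0) = -2
p^(4)(0) = 5
p^(5)(0) = -20
p^(6)(0) = 85

17*v^6/144 - v^5/6 + 5*v^4/24 - v^3/3 + v^2/2 - v + 1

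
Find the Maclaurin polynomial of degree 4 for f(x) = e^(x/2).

Apply the Taylor formula c_k = f^(k)(a)/k!.
f(0) = 1
f′(0) = 1/2
f′′(0) = 1/4
f′′′(0) = 1/8
f^(4)(0) = 1/16

x^4/384 + x^3/48 + x^2/8 + x/2 + 1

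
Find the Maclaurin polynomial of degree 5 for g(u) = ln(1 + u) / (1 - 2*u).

391*u^5/30 + 77*u^4/12 + 10*u^3/3 + 3*u^2/2 + u

Expand 1/(denominator) as a geometric series and multiply by the numerator's series.
g(0) = 0
g′(0) = 1
g′′(0) = 3
g′′′(0) = 20
g^(4)(0) = 154
g^(5)(0) = 1564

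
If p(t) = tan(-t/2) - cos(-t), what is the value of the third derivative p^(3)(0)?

-1/4

Add the two expansions coefficient-wise.
From the series, [t^3] p = -1/24; multiply by 3! = 6 to get -1/4.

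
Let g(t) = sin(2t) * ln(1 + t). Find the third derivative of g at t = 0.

-6

Multiply the two series term by term and collect like powers.
The coefficient of t^3 in the expansion is -1, so g′′′(0) = 3! * (-1) = -6.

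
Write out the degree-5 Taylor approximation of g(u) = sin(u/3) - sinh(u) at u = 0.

Combine the two series term by term.
g(0) = 0
g′(0) = -2/3
g′′(0) = 0
g′′′(0) = -28/27
g^(4)(0) = 0
g^(5)(0) = -242/243
The Taylor polynomial is Σ g^(k)(0)/k! · u^k.

-121*u^5/14580 - 14*u^3/81 - 2*u/3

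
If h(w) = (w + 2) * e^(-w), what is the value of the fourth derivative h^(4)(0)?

-2

Shift and add copies of the series according to the polynomial's terms.
The coefficient of w^4 in the expansion is -1/12, so h^(4)(0) = 4! * (-1/12) = -2.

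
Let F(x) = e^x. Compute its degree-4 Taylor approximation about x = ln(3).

(x - ln(3))^4/8 + (x - ln(3))^3/2 + 3*(x - ln(3))^2/2 + 3*(x - ln(3)) + 3

[(x - ln(3))^0] = 3;  [(x - ln(3))^1] = 3;  [(x - ln(3))^2] = 3/2;  [(x - ln(3))^3] = 1/2;  [(x - ln(3))^4] = 1/8.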